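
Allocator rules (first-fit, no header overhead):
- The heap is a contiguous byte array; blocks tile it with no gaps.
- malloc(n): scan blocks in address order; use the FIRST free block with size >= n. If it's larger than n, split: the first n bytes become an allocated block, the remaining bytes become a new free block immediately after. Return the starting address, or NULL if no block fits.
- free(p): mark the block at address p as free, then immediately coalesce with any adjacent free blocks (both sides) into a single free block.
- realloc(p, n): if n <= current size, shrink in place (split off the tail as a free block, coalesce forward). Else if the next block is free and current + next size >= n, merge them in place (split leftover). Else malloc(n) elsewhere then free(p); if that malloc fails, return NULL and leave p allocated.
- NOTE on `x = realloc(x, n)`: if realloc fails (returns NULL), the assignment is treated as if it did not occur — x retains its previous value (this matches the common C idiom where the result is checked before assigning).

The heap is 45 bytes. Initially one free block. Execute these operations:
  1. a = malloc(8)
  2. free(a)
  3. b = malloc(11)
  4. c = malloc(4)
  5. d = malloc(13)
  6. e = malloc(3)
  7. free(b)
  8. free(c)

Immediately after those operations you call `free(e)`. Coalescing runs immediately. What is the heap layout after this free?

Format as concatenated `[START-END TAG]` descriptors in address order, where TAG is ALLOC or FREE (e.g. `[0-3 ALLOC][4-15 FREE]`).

Op 1: a = malloc(8) -> a = 0; heap: [0-7 ALLOC][8-44 FREE]
Op 2: free(a) -> (freed a); heap: [0-44 FREE]
Op 3: b = malloc(11) -> b = 0; heap: [0-10 ALLOC][11-44 FREE]
Op 4: c = malloc(4) -> c = 11; heap: [0-10 ALLOC][11-14 ALLOC][15-44 FREE]
Op 5: d = malloc(13) -> d = 15; heap: [0-10 ALLOC][11-14 ALLOC][15-27 ALLOC][28-44 FREE]
Op 6: e = malloc(3) -> e = 28; heap: [0-10 ALLOC][11-14 ALLOC][15-27 ALLOC][28-30 ALLOC][31-44 FREE]
Op 7: free(b) -> (freed b); heap: [0-10 FREE][11-14 ALLOC][15-27 ALLOC][28-30 ALLOC][31-44 FREE]
Op 8: free(c) -> (freed c); heap: [0-14 FREE][15-27 ALLOC][28-30 ALLOC][31-44 FREE]
free(e): e = 28 -> block [28-30 ALLOC]; mark free, coalesce with adjacent free neighbors -> [0-14 FREE][15-27 ALLOC][28-44 FREE]

Answer: [0-14 FREE][15-27 ALLOC][28-44 FREE]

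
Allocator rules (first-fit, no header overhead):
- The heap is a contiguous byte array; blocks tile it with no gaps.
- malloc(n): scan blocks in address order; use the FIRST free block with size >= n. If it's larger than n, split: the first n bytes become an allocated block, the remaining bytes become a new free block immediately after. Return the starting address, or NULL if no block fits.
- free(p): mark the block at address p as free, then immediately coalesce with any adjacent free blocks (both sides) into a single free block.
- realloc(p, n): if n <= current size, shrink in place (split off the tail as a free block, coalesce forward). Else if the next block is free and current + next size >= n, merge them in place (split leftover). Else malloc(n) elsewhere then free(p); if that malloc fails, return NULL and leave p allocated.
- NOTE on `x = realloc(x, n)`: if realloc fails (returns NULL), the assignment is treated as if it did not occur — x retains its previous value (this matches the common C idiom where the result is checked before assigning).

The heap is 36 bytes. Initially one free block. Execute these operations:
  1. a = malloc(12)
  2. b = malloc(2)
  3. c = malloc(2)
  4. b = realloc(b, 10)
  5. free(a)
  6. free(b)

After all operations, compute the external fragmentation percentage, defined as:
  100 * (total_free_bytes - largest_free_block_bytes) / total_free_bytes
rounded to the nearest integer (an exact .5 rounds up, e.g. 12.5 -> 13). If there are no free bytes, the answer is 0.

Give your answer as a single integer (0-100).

Answer: 41

Derivation:
Op 1: a = malloc(12) -> a = 0; heap: [0-11 ALLOC][12-35 FREE]
Op 2: b = malloc(2) -> b = 12; heap: [0-11 ALLOC][12-13 ALLOC][14-35 FREE]
Op 3: c = malloc(2) -> c = 14; heap: [0-11 ALLOC][12-13 ALLOC][14-15 ALLOC][16-35 FREE]
Op 4: b = realloc(b, 10) -> b = 16; heap: [0-11 ALLOC][12-13 FREE][14-15 ALLOC][16-25 ALLOC][26-35 FREE]
Op 5: free(a) -> (freed a); heap: [0-13 FREE][14-15 ALLOC][16-25 ALLOC][26-35 FREE]
Op 6: free(b) -> (freed b); heap: [0-13 FREE][14-15 ALLOC][16-35 FREE]
Free blocks: [14 20] total_free=34 largest=20 -> 100*(34-20)/34 = 1400/34 ≈ 41.176 -> rounds to 41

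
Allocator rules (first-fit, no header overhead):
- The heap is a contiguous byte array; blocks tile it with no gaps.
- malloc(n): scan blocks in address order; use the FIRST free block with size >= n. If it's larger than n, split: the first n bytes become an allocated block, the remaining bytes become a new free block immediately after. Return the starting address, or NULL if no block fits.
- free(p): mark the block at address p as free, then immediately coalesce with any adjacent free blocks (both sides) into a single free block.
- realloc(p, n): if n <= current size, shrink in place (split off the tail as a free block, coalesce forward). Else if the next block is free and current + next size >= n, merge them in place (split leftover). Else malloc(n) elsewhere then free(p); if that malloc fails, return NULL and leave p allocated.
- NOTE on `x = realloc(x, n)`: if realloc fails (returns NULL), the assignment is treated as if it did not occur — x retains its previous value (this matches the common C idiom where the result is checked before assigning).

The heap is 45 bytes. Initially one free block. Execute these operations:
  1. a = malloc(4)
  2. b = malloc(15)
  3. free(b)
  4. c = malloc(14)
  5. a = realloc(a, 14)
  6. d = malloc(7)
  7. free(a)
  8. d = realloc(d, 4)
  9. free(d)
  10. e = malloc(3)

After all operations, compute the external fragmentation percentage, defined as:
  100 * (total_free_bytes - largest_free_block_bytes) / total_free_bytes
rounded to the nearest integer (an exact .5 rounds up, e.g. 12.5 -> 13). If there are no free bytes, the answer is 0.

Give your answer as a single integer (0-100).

Op 1: a = malloc(4) -> a = 0; heap: [0-3 ALLOC][4-44 FREE]
Op 2: b = malloc(15) -> b = 4; heap: [0-3 ALLOC][4-18 ALLOC][19-44 FREE]
Op 3: free(b) -> (freed b); heap: [0-3 ALLOC][4-44 FREE]
Op 4: c = malloc(14) -> c = 4; heap: [0-3 ALLOC][4-17 ALLOC][18-44 FREE]
Op 5: a = realloc(a, 14) -> a = 18; heap: [0-3 FREE][4-17 ALLOC][18-31 ALLOC][32-44 FREE]
Op 6: d = malloc(7) -> d = 32; heap: [0-3 FREE][4-17 ALLOC][18-31 ALLOC][32-38 ALLOC][39-44 FREE]
Op 7: free(a) -> (freed a); heap: [0-3 FREE][4-17 ALLOC][18-31 FREE][32-38 ALLOC][39-44 FREE]
Op 8: d = realloc(d, 4) -> d = 32; heap: [0-3 FREE][4-17 ALLOC][18-31 FREE][32-35 ALLOC][36-44 FREE]
Op 9: free(d) -> (freed d); heap: [0-3 FREE][4-17 ALLOC][18-44 FREE]
Op 10: e = malloc(3) -> e = 0; heap: [0-2 ALLOC][3-3 FREE][4-17 ALLOC][18-44 FREE]
Free blocks: [1 27] total_free=28 largest=27 -> 100*(28-27)/28 = 100/28 ≈ 3.571 -> rounds to 4

Answer: 4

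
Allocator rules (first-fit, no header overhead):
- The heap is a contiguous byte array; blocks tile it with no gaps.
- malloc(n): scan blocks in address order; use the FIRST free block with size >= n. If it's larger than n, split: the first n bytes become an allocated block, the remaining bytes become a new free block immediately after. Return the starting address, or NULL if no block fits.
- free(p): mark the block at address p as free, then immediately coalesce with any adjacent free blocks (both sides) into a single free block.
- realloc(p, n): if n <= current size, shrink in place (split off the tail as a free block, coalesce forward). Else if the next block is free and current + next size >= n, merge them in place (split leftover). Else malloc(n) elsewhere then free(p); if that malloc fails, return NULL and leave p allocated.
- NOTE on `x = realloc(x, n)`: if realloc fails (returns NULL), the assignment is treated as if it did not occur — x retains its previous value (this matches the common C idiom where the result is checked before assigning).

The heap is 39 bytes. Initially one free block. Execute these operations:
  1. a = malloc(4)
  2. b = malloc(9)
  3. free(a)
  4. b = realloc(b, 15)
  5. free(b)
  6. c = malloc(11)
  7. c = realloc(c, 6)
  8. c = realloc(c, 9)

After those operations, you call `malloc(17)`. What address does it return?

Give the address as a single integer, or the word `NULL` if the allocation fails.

Answer: 9

Derivation:
Op 1: a = malloc(4) -> a = 0; heap: [0-3 ALLOC][4-38 FREE]
Op 2: b = malloc(9) -> b = 4; heap: [0-3 ALLOC][4-12 ALLOC][13-38 FREE]
Op 3: free(a) -> (freed a); heap: [0-3 FREE][4-12 ALLOC][13-38 FREE]
Op 4: b = realloc(b, 15) -> b = 4; heap: [0-3 FREE][4-18 ALLOC][19-38 FREE]
Op 5: free(b) -> (freed b); heap: [0-38 FREE]
Op 6: c = malloc(11) -> c = 0; heap: [0-10 ALLOC][11-38 FREE]
Op 7: c = realloc(c, 6) -> c = 0; heap: [0-5 ALLOC][6-38 FREE]
Op 8: c = realloc(c, 9) -> c = 0; heap: [0-8 ALLOC][9-38 FREE]
malloc(17): first-fit scan over [0-8 ALLOC][9-38 FREE] -> 9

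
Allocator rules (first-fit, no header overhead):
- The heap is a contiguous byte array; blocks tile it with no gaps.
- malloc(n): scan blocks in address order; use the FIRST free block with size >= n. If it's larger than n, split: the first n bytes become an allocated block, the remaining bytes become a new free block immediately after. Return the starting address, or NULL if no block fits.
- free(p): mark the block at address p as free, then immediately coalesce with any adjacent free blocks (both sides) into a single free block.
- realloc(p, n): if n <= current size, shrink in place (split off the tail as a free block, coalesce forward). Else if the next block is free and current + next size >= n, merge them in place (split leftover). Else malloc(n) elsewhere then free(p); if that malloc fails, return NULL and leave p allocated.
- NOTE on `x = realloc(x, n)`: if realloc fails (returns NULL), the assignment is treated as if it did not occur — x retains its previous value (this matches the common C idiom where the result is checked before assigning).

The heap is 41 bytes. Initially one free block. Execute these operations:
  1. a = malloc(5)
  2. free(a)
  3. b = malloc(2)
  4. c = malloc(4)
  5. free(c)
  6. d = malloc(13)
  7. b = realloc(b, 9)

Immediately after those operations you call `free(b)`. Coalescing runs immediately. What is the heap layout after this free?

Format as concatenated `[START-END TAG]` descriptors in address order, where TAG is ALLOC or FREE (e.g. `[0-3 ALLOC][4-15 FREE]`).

Answer: [0-1 FREE][2-14 ALLOC][15-40 FREE]

Derivation:
Op 1: a = malloc(5) -> a = 0; heap: [0-4 ALLOC][5-40 FREE]
Op 2: free(a) -> (freed a); heap: [0-40 FREE]
Op 3: b = malloc(2) -> b = 0; heap: [0-1 ALLOC][2-40 FREE]
Op 4: c = malloc(4) -> c = 2; heap: [0-1 ALLOC][2-5 ALLOC][6-40 FREE]
Op 5: free(c) -> (freed c); heap: [0-1 ALLOC][2-40 FREE]
Op 6: d = malloc(13) -> d = 2; heap: [0-1 ALLOC][2-14 ALLOC][15-40 FREE]
Op 7: b = realloc(b, 9) -> b = 15; heap: [0-1 FREE][2-14 ALLOC][15-23 ALLOC][24-40 FREE]
free(b): b = 15 -> block [15-23 ALLOC]; mark free, coalesce with adjacent free neighbors -> [0-1 FREE][2-14 ALLOC][15-40 FREE]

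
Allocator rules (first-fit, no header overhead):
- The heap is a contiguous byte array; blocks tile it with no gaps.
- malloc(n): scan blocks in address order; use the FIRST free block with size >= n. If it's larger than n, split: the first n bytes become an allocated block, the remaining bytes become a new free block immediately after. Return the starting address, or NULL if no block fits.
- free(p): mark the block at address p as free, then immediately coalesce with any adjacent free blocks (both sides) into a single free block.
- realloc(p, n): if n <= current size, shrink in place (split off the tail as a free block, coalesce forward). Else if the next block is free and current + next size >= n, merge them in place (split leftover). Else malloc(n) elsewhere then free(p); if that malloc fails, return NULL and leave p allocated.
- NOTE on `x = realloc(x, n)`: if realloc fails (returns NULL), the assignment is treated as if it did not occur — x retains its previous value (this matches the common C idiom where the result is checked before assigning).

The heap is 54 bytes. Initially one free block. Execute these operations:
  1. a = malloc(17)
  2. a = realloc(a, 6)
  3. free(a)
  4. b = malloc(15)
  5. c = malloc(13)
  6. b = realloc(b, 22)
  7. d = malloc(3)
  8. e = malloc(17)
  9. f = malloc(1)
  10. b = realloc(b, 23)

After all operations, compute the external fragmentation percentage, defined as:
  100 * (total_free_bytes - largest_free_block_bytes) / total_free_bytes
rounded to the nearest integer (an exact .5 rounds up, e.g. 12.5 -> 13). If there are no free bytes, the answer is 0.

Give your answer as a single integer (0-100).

Op 1: a = malloc(17) -> a = 0; heap: [0-16 ALLOC][17-53 FREE]
Op 2: a = realloc(a, 6) -> a = 0; heap: [0-5 ALLOC][6-53 FREE]
Op 3: free(a) -> (freed a); heap: [0-53 FREE]
Op 4: b = malloc(15) -> b = 0; heap: [0-14 ALLOC][15-53 FREE]
Op 5: c = malloc(13) -> c = 15; heap: [0-14 ALLOC][15-27 ALLOC][28-53 FREE]
Op 6: b = realloc(b, 22) -> b = 28; heap: [0-14 FREE][15-27 ALLOC][28-49 ALLOC][50-53 FREE]
Op 7: d = malloc(3) -> d = 0; heap: [0-2 ALLOC][3-14 FREE][15-27 ALLOC][28-49 ALLOC][50-53 FREE]
Op 8: e = malloc(17) -> e = NULL; heap: [0-2 ALLOC][3-14 FREE][15-27 ALLOC][28-49 ALLOC][50-53 FREE]
Op 9: f = malloc(1) -> f = 3; heap: [0-2 ALLOC][3-3 ALLOC][4-14 FREE][15-27 ALLOC][28-49 ALLOC][50-53 FREE]
Op 10: b = realloc(b, 23) -> b = 28; heap: [0-2 ALLOC][3-3 ALLOC][4-14 FREE][15-27 ALLOC][28-50 ALLOC][51-53 FREE]
Free blocks: [11 3] total_free=14 largest=11 -> 100*(14-11)/14 = 300/14 ≈ 21.429 -> rounds to 21

Answer: 21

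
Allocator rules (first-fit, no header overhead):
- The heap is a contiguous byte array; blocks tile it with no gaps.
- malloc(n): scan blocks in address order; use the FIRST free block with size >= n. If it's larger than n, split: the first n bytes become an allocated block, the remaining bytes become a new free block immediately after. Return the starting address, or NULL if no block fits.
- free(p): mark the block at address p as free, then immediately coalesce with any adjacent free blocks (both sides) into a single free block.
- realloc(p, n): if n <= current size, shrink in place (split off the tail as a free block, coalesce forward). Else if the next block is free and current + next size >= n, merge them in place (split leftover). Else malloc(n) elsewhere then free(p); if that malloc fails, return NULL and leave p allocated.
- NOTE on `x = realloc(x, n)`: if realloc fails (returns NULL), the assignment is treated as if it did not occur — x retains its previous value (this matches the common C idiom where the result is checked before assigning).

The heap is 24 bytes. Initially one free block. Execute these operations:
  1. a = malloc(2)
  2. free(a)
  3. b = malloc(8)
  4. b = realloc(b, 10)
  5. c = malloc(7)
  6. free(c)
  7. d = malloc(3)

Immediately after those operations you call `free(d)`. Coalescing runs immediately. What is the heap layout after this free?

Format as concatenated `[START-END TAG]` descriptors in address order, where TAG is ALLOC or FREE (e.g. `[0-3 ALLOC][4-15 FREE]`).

Answer: [0-9 ALLOC][10-23 FREE]

Derivation:
Op 1: a = malloc(2) -> a = 0; heap: [0-1 ALLOC][2-23 FREE]
Op 2: free(a) -> (freed a); heap: [0-23 FREE]
Op 3: b = malloc(8) -> b = 0; heap: [0-7 ALLOC][8-23 FREE]
Op 4: b = realloc(b, 10) -> b = 0; heap: [0-9 ALLOC][10-23 FREE]
Op 5: c = malloc(7) -> c = 10; heap: [0-9 ALLOC][10-16 ALLOC][17-23 FREE]
Op 6: free(c) -> (freed c); heap: [0-9 ALLOC][10-23 FREE]
Op 7: d = malloc(3) -> d = 10; heap: [0-9 ALLOC][10-12 ALLOC][13-23 FREE]
free(d): d = 10 -> block [10-12 ALLOC]; mark free, coalesce with adjacent free neighbors -> [0-9 ALLOC][10-23 FREE]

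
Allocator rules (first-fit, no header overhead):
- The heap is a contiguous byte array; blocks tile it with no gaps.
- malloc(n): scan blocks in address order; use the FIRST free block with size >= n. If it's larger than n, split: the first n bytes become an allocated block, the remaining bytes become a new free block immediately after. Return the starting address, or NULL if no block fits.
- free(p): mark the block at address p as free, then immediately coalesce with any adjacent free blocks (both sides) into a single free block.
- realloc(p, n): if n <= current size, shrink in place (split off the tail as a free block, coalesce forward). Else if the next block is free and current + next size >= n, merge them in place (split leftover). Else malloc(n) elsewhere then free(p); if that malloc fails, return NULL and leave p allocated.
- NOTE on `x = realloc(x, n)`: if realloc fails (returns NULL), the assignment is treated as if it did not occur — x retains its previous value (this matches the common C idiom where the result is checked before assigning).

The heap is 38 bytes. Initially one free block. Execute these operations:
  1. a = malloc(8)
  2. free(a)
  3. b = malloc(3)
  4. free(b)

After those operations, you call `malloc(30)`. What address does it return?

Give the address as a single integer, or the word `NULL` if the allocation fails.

Answer: 0

Derivation:
Op 1: a = malloc(8) -> a = 0; heap: [0-7 ALLOC][8-37 FREE]
Op 2: free(a) -> (freed a); heap: [0-37 FREE]
Op 3: b = malloc(3) -> b = 0; heap: [0-2 ALLOC][3-37 FREE]
Op 4: free(b) -> (freed b); heap: [0-37 FREE]
malloc(30): first-fit scan over [0-37 FREE] -> 0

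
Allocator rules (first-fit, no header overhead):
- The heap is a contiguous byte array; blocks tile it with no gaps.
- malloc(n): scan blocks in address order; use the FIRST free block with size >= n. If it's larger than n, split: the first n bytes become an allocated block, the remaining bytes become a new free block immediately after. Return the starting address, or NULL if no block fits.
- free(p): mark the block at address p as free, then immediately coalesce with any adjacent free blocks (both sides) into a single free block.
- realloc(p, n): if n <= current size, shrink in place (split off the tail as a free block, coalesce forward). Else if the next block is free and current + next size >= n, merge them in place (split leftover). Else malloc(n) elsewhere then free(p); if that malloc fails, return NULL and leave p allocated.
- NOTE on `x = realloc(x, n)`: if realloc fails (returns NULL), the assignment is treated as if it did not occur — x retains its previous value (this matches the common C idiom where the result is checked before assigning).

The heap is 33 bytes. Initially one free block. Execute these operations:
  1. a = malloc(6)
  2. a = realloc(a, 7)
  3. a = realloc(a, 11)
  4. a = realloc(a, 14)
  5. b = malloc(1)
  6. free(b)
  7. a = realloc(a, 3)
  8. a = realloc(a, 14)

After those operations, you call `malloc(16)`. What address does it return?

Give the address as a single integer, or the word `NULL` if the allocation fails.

Op 1: a = malloc(6) -> a = 0; heap: [0-5 ALLOC][6-32 FREE]
Op 2: a = realloc(a, 7) -> a = 0; heap: [0-6 ALLOC][7-32 FREE]
Op 3: a = realloc(a, 11) -> a = 0; heap: [0-10 ALLOC][11-32 FREE]
Op 4: a = realloc(a, 14) -> a = 0; heap: [0-13 ALLOC][14-32 FREE]
Op 5: b = malloc(1) -> b = 14; heap: [0-13 ALLOC][14-14 ALLOC][15-32 FREE]
Op 6: free(b) -> (freed b); heap: [0-13 ALLOC][14-32 FREE]
Op 7: a = realloc(a, 3) -> a = 0; heap: [0-2 ALLOC][3-32 FREE]
Op 8: a = realloc(a, 14) -> a = 0; heap: [0-13 ALLOC][14-32 FREE]
malloc(16): first-fit scan over [0-13 ALLOC][14-32 FREE] -> 14

Answer: 14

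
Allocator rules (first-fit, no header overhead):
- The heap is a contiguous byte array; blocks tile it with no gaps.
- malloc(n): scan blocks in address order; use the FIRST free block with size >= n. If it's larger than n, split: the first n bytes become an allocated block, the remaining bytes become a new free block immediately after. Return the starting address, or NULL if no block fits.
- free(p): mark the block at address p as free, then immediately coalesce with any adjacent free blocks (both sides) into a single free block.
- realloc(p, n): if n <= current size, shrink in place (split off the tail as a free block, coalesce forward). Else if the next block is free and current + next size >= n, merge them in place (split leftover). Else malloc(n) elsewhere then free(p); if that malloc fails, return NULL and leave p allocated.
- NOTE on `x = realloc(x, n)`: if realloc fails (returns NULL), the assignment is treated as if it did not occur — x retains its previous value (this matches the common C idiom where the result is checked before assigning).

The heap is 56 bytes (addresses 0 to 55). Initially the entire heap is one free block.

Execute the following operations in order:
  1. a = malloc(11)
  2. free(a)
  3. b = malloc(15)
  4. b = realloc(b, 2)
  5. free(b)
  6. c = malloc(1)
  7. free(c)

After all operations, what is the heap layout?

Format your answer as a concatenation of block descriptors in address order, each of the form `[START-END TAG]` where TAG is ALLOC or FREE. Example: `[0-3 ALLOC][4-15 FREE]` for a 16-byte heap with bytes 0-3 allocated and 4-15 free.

Op 1: a = malloc(11) -> a = 0; heap: [0-10 ALLOC][11-55 FREE]
Op 2: free(a) -> (freed a); heap: [0-55 FREE]
Op 3: b = malloc(15) -> b = 0; heap: [0-14 ALLOC][15-55 FREE]
Op 4: b = realloc(b, 2) -> b = 0; heap: [0-1 ALLOC][2-55 FREE]
Op 5: free(b) -> (freed b); heap: [0-55 FREE]
Op 6: c = malloc(1) -> c = 0; heap: [0-0 ALLOC][1-55 FREE]
Op 7: free(c) -> (freed c); heap: [0-55 FREE]

Answer: [0-55 FREE]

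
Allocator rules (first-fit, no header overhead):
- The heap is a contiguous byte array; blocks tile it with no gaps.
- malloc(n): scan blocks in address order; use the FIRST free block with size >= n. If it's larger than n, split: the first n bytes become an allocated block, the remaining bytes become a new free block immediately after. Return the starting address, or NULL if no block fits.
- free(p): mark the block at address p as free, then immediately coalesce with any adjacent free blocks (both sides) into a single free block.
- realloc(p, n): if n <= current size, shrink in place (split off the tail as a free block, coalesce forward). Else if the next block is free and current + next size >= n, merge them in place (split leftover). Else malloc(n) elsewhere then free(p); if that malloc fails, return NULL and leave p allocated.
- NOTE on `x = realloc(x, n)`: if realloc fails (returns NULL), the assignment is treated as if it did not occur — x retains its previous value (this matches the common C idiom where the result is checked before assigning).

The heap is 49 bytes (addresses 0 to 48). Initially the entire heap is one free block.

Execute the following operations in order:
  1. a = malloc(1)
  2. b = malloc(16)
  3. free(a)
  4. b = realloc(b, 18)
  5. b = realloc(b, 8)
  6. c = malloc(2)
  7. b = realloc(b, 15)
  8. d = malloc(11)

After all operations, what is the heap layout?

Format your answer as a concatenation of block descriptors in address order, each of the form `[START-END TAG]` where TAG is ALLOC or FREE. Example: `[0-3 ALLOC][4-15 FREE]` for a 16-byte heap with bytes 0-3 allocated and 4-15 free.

Op 1: a = malloc(1) -> a = 0; heap: [0-0 ALLOC][1-48 FREE]
Op 2: b = malloc(16) -> b = 1; heap: [0-0 ALLOC][1-16 ALLOC][17-48 FREE]
Op 3: free(a) -> (freed a); heap: [0-0 FREE][1-16 ALLOC][17-48 FREE]
Op 4: b = realloc(b, 18) -> b = 1; heap: [0-0 FREE][1-18 ALLOC][19-48 FREE]
Op 5: b = realloc(b, 8) -> b = 1; heap: [0-0 FREE][1-8 ALLOC][9-48 FREE]
Op 6: c = malloc(2) -> c = 9; heap: [0-0 FREE][1-8 ALLOC][9-10 ALLOC][11-48 FREE]
Op 7: b = realloc(b, 15) -> b = 11; heap: [0-8 FREE][9-10 ALLOC][11-25 ALLOC][26-48 FREE]
Op 8: d = malloc(11) -> d = 26; heap: [0-8 FREE][9-10 ALLOC][11-25 ALLOC][26-36 ALLOC][37-48 FREE]

Answer: [0-8 FREE][9-10 ALLOC][11-25 ALLOC][26-36 ALLOC][37-48 FREE]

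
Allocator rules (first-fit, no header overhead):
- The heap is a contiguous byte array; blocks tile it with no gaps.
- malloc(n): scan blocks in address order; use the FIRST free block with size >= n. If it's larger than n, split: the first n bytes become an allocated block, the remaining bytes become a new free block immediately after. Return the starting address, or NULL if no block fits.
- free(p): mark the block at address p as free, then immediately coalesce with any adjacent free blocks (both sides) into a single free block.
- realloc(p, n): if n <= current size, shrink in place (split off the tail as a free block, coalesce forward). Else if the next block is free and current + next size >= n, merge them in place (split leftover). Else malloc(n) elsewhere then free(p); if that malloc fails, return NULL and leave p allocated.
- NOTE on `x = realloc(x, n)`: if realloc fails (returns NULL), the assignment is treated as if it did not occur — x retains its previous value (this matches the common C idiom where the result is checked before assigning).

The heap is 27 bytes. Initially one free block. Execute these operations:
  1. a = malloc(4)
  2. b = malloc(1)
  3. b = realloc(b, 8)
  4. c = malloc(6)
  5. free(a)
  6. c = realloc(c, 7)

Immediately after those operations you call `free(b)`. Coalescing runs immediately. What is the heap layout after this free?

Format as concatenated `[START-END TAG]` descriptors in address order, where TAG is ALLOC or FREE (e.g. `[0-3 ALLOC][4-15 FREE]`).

Op 1: a = malloc(4) -> a = 0; heap: [0-3 ALLOC][4-26 FREE]
Op 2: b = malloc(1) -> b = 4; heap: [0-3 ALLOC][4-4 ALLOC][5-26 FREE]
Op 3: b = realloc(b, 8) -> b = 4; heap: [0-3 ALLOC][4-11 ALLOC][12-26 FREE]
Op 4: c = malloc(6) -> c = 12; heap: [0-3 ALLOC][4-11 ALLOC][12-17 ALLOC][18-26 FREE]
Op 5: free(a) -> (freed a); heap: [0-3 FREE][4-11 ALLOC][12-17 ALLOC][18-26 FREE]
Op 6: c = realloc(c, 7) -> c = 12; heap: [0-3 FREE][4-11 ALLOC][12-18 ALLOC][19-26 FREE]
free(b): b = 4 -> block [4-11 ALLOC]; mark free, coalesce with adjacent free neighbors -> [0-11 FREE][12-18 ALLOC][19-26 FREE]

Answer: [0-11 FREE][12-18 ALLOC][19-26 FREE]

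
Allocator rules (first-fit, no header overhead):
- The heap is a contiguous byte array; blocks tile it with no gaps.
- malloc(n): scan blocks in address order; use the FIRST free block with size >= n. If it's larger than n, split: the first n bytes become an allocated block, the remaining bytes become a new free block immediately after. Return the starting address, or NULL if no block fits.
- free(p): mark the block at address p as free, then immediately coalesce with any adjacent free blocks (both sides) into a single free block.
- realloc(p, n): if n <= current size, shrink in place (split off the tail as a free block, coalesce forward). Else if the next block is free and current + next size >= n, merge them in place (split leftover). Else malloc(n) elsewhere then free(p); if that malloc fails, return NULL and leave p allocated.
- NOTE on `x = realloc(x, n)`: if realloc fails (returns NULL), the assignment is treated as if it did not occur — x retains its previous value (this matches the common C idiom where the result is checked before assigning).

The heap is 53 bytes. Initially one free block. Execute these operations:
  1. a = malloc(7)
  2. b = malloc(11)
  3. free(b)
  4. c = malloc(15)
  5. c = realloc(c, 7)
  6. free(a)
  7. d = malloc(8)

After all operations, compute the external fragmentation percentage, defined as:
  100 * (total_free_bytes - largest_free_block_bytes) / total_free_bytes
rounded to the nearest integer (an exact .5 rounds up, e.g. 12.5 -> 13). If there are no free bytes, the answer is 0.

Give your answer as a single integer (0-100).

Answer: 18

Derivation:
Op 1: a = malloc(7) -> a = 0; heap: [0-6 ALLOC][7-52 FREE]
Op 2: b = malloc(11) -> b = 7; heap: [0-6 ALLOC][7-17 ALLOC][18-52 FREE]
Op 3: free(b) -> (freed b); heap: [0-6 ALLOC][7-52 FREE]
Op 4: c = malloc(15) -> c = 7; heap: [0-6 ALLOC][7-21 ALLOC][22-52 FREE]
Op 5: c = realloc(c, 7) -> c = 7; heap: [0-6 ALLOC][7-13 ALLOC][14-52 FREE]
Op 6: free(a) -> (freed a); heap: [0-6 FREE][7-13 ALLOC][14-52 FREE]
Op 7: d = malloc(8) -> d = 14; heap: [0-6 FREE][7-13 ALLOC][14-21 ALLOC][22-52 FREE]
Free blocks: [7 31] total_free=38 largest=31 -> 100*(38-31)/38 = 700/38 ≈ 18.421 -> rounds to 18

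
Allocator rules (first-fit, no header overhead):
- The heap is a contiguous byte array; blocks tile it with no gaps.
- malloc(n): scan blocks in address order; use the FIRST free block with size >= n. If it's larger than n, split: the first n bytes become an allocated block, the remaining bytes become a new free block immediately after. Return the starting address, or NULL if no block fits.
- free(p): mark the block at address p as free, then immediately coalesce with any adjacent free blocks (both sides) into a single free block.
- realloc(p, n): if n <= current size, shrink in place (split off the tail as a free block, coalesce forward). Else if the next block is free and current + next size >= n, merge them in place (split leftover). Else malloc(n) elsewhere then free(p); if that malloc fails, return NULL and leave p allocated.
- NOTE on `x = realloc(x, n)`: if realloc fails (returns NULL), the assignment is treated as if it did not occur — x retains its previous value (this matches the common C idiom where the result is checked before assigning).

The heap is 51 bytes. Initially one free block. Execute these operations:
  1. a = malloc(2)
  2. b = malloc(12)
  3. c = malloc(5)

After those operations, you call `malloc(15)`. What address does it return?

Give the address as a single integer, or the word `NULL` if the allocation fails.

Answer: 19

Derivation:
Op 1: a = malloc(2) -> a = 0; heap: [0-1 ALLOC][2-50 FREE]
Op 2: b = malloc(12) -> b = 2; heap: [0-1 ALLOC][2-13 ALLOC][14-50 FREE]
Op 3: c = malloc(5) -> c = 14; heap: [0-1 ALLOC][2-13 ALLOC][14-18 ALLOC][19-50 FREE]
malloc(15): first-fit scan over [0-1 ALLOC][2-13 ALLOC][14-18 ALLOC][19-50 FREE] -> 19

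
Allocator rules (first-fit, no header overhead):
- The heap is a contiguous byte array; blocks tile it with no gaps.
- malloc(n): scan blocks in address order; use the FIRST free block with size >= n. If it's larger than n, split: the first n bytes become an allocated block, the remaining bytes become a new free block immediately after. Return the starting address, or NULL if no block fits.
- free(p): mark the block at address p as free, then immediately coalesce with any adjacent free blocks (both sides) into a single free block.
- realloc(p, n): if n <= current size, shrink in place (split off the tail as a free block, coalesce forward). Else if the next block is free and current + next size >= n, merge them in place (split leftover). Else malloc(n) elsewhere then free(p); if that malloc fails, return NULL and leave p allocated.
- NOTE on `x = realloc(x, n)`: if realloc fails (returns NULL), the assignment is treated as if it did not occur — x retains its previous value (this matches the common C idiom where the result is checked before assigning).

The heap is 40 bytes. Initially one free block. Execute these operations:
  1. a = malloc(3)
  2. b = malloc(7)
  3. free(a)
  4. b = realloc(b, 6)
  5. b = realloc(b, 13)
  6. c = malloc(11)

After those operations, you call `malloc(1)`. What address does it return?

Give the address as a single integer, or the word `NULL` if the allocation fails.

Answer: 0

Derivation:
Op 1: a = malloc(3) -> a = 0; heap: [0-2 ALLOC][3-39 FREE]
Op 2: b = malloc(7) -> b = 3; heap: [0-2 ALLOC][3-9 ALLOC][10-39 FREE]
Op 3: free(a) -> (freed a); heap: [0-2 FREE][3-9 ALLOC][10-39 FREE]
Op 4: b = realloc(b, 6) -> b = 3; heap: [0-2 FREE][3-8 ALLOC][9-39 FREE]
Op 5: b = realloc(b, 13) -> b = 3; heap: [0-2 FREE][3-15 ALLOC][16-39 FREE]
Op 6: c = malloc(11) -> c = 16; heap: [0-2 FREE][3-15 ALLOC][16-26 ALLOC][27-39 FREE]
malloc(1): first-fit scan over [0-2 FREE][3-15 ALLOC][16-26 ALLOC][27-39 FREE] -> 0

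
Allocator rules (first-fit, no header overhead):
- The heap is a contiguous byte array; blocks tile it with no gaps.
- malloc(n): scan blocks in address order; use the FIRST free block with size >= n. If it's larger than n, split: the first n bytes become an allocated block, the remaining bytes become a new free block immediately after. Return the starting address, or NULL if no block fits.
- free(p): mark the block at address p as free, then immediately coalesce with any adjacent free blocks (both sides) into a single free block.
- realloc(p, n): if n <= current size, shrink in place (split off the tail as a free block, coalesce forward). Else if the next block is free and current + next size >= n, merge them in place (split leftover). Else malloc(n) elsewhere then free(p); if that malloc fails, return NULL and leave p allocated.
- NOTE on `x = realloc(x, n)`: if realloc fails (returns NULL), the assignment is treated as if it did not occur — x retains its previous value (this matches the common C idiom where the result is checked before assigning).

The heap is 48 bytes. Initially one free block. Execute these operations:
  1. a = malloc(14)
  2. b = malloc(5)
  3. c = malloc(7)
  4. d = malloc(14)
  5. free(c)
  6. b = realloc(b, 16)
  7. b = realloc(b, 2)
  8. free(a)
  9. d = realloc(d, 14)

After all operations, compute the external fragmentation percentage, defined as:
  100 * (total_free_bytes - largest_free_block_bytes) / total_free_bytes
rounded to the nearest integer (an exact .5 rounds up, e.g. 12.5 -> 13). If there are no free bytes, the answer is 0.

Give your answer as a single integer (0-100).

Op 1: a = malloc(14) -> a = 0; heap: [0-13 ALLOC][14-47 FREE]
Op 2: b = malloc(5) -> b = 14; heap: [0-13 ALLOC][14-18 ALLOC][19-47 FREE]
Op 3: c = malloc(7) -> c = 19; heap: [0-13 ALLOC][14-18 ALLOC][19-25 ALLOC][26-47 FREE]
Op 4: d = malloc(14) -> d = 26; heap: [0-13 ALLOC][14-18 ALLOC][19-25 ALLOC][26-39 ALLOC][40-47 FREE]
Op 5: free(c) -> (freed c); heap: [0-13 ALLOC][14-18 ALLOC][19-25 FREE][26-39 ALLOC][40-47 FREE]
Op 6: b = realloc(b, 16) -> NULL (b unchanged); heap: [0-13 ALLOC][14-18 ALLOC][19-25 FREE][26-39 ALLOC][40-47 FREE]
Op 7: b = realloc(b, 2) -> b = 14; heap: [0-13 ALLOC][14-15 ALLOC][16-25 FREE][26-39 ALLOC][40-47 FREE]
Op 8: free(a) -> (freed a); heap: [0-13 FREE][14-15 ALLOC][16-25 FREE][26-39 ALLOC][40-47 FREE]
Op 9: d = realloc(d, 14) -> d = 26; heap: [0-13 FREE][14-15 ALLOC][16-25 FREE][26-39 ALLOC][40-47 FREE]
Free blocks: [14 10 8] total_free=32 largest=14 -> 100*(32-14)/32 = 1800/32 = 56.25 -> rounds to 56

Answer: 56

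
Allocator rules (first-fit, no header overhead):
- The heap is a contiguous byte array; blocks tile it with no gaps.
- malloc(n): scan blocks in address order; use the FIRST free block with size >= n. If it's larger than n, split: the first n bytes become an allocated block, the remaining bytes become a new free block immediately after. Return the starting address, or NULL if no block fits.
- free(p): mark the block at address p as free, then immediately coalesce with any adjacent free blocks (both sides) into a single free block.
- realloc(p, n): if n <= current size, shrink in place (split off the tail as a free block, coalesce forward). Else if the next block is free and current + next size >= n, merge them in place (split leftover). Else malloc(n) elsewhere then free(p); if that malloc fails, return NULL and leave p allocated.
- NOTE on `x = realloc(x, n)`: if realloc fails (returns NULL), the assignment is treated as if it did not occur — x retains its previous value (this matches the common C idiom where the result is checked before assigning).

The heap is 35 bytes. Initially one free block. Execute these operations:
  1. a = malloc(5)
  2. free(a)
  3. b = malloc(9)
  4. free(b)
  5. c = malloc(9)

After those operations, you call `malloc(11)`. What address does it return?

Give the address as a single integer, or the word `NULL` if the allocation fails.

Op 1: a = malloc(5) -> a = 0; heap: [0-4 ALLOC][5-34 FREE]
Op 2: free(a) -> (freed a); heap: [0-34 FREE]
Op 3: b = malloc(9) -> b = 0; heap: [0-8 ALLOC][9-34 FREE]
Op 4: free(b) -> (freed b); heap: [0-34 FREE]
Op 5: c = malloc(9) -> c = 0; heap: [0-8 ALLOC][9-34 FREE]
malloc(11): first-fit scan over [0-8 ALLOC][9-34 FREE] -> 9

Answer: 9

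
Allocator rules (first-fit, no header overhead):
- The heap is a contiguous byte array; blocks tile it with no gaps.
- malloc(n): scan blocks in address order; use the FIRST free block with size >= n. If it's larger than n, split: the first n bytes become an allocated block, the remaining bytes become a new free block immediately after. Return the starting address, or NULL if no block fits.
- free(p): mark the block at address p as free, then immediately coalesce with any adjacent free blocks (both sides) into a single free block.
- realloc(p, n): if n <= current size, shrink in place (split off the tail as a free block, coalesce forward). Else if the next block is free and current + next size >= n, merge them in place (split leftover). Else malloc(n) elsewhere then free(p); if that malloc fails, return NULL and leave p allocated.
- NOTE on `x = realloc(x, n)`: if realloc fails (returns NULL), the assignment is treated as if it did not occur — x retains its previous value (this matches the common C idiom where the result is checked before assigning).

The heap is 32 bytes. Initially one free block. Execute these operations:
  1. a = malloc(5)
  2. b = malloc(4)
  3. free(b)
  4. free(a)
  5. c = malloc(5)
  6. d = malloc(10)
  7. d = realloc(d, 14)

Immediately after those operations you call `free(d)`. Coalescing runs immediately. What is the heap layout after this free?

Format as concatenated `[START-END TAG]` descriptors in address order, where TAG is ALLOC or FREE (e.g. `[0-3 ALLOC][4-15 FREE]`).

Answer: [0-4 ALLOC][5-31 FREE]

Derivation:
Op 1: a = malloc(5) -> a = 0; heap: [0-4 ALLOC][5-31 FREE]
Op 2: b = malloc(4) -> b = 5; heap: [0-4 ALLOC][5-8 ALLOC][9-31 FREE]
Op 3: free(b) -> (freed b); heap: [0-4 ALLOC][5-31 FREE]
Op 4: free(a) -> (freed a); heap: [0-31 FREE]
Op 5: c = malloc(5) -> c = 0; heap: [0-4 ALLOC][5-31 FREE]
Op 6: d = malloc(10) -> d = 5; heap: [0-4 ALLOC][5-14 ALLOC][15-31 FREE]
Op 7: d = realloc(d, 14) -> d = 5; heap: [0-4 ALLOC][5-18 ALLOC][19-31 FREE]
free(d): d = 5 -> block [5-18 ALLOC]; mark free, coalesce with adjacent free neighbors -> [0-4 ALLOC][5-31 FREE]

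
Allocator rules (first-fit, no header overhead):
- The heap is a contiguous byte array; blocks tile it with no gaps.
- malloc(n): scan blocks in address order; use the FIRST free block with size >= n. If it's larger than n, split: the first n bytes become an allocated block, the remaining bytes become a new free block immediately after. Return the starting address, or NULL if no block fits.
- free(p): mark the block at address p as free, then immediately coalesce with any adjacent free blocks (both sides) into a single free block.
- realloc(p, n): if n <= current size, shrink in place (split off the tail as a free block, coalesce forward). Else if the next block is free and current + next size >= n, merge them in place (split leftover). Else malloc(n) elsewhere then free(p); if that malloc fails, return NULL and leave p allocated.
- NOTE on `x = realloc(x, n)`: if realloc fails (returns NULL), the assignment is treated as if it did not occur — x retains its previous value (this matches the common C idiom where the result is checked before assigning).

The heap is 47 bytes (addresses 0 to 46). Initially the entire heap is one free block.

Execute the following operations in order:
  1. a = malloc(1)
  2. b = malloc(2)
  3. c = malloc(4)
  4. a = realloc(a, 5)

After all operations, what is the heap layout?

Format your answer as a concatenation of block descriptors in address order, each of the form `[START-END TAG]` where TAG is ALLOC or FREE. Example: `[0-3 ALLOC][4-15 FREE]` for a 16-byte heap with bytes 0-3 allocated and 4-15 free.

Answer: [0-0 FREE][1-2 ALLOC][3-6 ALLOC][7-11 ALLOC][12-46 FREE]

Derivation:
Op 1: a = malloc(1) -> a = 0; heap: [0-0 ALLOC][1-46 FREE]
Op 2: b = malloc(2) -> b = 1; heap: [0-0 ALLOC][1-2 ALLOC][3-46 FREE]
Op 3: c = malloc(4) -> c = 3; heap: [0-0 ALLOC][1-2 ALLOC][3-6 ALLOC][7-46 FREE]
Op 4: a = realloc(a, 5) -> a = 7; heap: [0-0 FREE][1-2 ALLOC][3-6 ALLOC][7-11 ALLOC][12-46 FREE]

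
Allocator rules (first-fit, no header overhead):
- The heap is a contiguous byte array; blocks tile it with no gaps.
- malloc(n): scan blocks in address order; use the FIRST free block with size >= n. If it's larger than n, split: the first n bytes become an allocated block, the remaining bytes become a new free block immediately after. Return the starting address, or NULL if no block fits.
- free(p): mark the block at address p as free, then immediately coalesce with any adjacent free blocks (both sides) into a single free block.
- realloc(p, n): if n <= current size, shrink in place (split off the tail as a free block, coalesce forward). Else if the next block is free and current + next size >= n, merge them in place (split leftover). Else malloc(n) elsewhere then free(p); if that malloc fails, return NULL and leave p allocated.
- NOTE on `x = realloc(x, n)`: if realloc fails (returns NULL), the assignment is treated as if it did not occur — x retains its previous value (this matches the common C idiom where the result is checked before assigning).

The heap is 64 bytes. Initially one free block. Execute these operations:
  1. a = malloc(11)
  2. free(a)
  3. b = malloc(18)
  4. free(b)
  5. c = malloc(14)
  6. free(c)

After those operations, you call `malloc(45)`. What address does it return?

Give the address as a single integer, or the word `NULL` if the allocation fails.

Answer: 0

Derivation:
Op 1: a = malloc(11) -> a = 0; heap: [0-10 ALLOC][11-63 FREE]
Op 2: free(a) -> (freed a); heap: [0-63 FREE]
Op 3: b = malloc(18) -> b = 0; heap: [0-17 ALLOC][18-63 FREE]
Op 4: free(b) -> (freed b); heap: [0-63 FREE]
Op 5: c = malloc(14) -> c = 0; heap: [0-13 ALLOC][14-63 FREE]
Op 6: free(c) -> (freed c); heap: [0-63 FREE]
malloc(45): first-fit scan over [0-63 FREE] -> 0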